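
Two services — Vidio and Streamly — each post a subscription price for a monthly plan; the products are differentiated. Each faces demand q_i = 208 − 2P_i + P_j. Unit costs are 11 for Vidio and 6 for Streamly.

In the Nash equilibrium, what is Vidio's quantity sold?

130

Vidio's profit: π = (P_{Vidio} − 11)(208 − 2P_{Vidio} + P_{Streamly}).
∂π/∂P_{Vidio} = 230 − 4P_{Vidio} + P_{Streamly} = 0 ⇒ P_{Vidio} = 57.5 + 0.25P_{Streamly}.
Similarly P_{Streamly} = 55 + 0.25P_{Vidio}.
Substituting the second reaction function into the first: P_{Vidio} = 57.5 + 0.25(55 + 0.25P_{Vidio}), which gives 0.9375P_{Vidio} = 71.25 ⇒ P_{Vidio} = 76.
Then P_{Streamly} = 55 + 0.25·76 = 74.
q_{Vidio} = 208 − 2·76 + 74 = 130.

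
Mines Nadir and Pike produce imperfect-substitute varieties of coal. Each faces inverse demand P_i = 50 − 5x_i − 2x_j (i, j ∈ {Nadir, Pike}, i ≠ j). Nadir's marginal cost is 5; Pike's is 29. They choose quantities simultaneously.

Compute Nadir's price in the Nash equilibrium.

Mine Nadir's profit: π = x_{Nadir}(50 − 5x_{Nadir} − 2x_{Pike}) − 5x_{Nadir}.
∂π/∂x_{Nadir} = 45 − 10x_{Nadir} − 2x_{Pike} = 0 ⇒ x_{Nadir} = 4.5 − 0.2x_{Pike}.
Similarly x_{Pike} = 2.1 − 0.2x_{Nadir}.
Plugging x_{Pike} into Nadir's best response: x_{Nadir} = 4.5 − 0.2(2.1 − 0.2x_{Nadir}) ⇒ 0.96x_{Nadir} = 4.08, so x_{Nadir} = 4.25.
Then x_{Pike} = 2.1 − 0.2·4.25 = 1.25.
P_{Nadir} = 50 − 5·4.25 − 2·1.25 = 26.25.

26.25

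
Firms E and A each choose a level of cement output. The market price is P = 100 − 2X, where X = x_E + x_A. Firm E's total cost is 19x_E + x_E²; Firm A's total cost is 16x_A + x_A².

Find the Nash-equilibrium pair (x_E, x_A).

9.9375, 10.6875

Firm E's profit: π = x_E(100 − 2(x_E + x_A)) − 19x_E − x_E².
∂π/∂x_E = 81 − 6x_E − 2x_A = 0, so x_E = 13.5 − (1/3)x_A.
By the same steps for A: x_A = 14 − (1/3)x_E.
Plugging x_A into E's best response: x_E = 13.5 − (1/3)(14 − (1/3)x_E) ⇒ (8/9)x_E = 53/6, so x_E = 9.9375.
Then x_A = 14 − (1/3)·9.9375 = 10.6875.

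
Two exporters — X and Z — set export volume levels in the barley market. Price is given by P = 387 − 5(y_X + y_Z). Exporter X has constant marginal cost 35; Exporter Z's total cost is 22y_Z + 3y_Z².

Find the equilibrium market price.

176

Exporter X's profit: π = y_X(387 − 5(y_X + y_Z)) − 35y_X.
∂π/∂y_X = 352 − 10y_X − 5y_Z = 0, so y_X = 35.2 − 0.5y_Z.
For Z: ∂π/∂y_Z = 365 − 16y_Z − 5y_X = 0 ⇒ y_Z = 22.8125 − 0.3125y_X.
Solving the two reaction functions simultaneously: (1 − (−0.5)(−0.3125))y_X = 35.2 − 0.5·22.8125, so (27/32)y_X = 3807/160 and y_X = 28.2.
Then y_Z = 22.8125 − 0.3125·28.2 = 14.
Equilibrium price: P = 387 − 5·42.2 = 176.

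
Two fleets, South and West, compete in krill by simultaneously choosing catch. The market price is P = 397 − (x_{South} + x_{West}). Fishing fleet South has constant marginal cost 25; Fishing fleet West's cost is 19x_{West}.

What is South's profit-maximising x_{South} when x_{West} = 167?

102.5

Fishing fleet South's profit: π = x_{South}(397 − (x_{South} + x_{West})) − 25x_{South}.
∂π/∂x_{South} = 372 − 2x_{South} − x_{West} = 0, so x_{South} = 186 − 0.5x_{West}.
At x_{West} = 167: x_{South} = 186 − 0.5·167 = 102.5.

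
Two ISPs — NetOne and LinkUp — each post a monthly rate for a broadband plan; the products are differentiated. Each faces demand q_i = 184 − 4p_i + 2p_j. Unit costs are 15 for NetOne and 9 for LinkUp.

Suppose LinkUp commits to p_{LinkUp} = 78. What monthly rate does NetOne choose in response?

50

NetOne's profit: π = (p_{NetOne} − 15)(184 − 4p_{NetOne} + 2p_{LinkUp}).
∂π/∂p_{NetOne} = 244 − 8p_{NetOne} + 2p_{LinkUp} = 0 ⇒ p_{NetOne} = 30.5 + 0.25p_{LinkUp}.
At p_{LinkUp} = 78: p_{NetOne} = 30.5 + 0.25·78 = 50.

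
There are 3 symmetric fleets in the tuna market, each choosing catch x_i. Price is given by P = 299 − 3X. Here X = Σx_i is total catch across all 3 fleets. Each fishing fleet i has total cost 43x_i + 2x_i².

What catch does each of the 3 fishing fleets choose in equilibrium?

A representative fishing fleet's profit is π_i = x_i(299 − 3X) − 43x_i − 2x_i², with X = x_i + Σ_{j≠i} x_j.
First-order condition: 256 − 10x_i − 3Σ_{j≠i} x_j = 0.
In a symmetric equilibrium every fishing fleet chooses the same x, so Σ_{j≠i} x_j = 2x. The condition becomes 256 − 16x = 0, giving x = 256/16 = 16.

16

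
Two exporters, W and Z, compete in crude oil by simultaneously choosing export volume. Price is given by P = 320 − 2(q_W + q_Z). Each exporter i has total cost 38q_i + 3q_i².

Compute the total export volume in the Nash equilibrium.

47

Exporter W's profit: π = q_W(320 − 2(q_W + q_Z)) − 38q_W − 3q_W².
∂π/∂q_W = 282 − 10q_W − 2q_Z = 0, so q_W = 28.2 − 0.2q_Z.
The game is symmetric, so in equilibrium q_Z = q_W: the reaction function gives 1.2q_W = 28.2, hence q_W = 23.5.
Total export volume: 23.5 + 23.5 = 47.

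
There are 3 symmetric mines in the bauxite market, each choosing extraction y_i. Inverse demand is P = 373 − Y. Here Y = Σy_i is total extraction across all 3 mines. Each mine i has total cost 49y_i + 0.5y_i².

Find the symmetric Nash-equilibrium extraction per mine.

A representative mine's profit is π_i = y_i(373 − Y) − 49y_i − 0.5y_i², with Y = y_i + Σ_{j≠i} y_j.
First-order condition: 324 − 3y_i − Σ_{j≠i} y_j = 0.
In a symmetric equilibrium every mine chooses the same y, so Σ_{j≠i} y_j = 2y. The condition becomes 324 − 5y = 0, giving y = 324/5 = 64.8.

64.8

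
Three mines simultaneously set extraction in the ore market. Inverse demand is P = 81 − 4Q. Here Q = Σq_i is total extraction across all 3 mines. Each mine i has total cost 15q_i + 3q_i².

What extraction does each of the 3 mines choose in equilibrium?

A representative mine's profit is π_i = q_i(81 − 4Q) − 15q_i − 3q_i², with Q = q_i + Σ_{j≠i} q_j.
First-order condition: 66 − 14q_i − 4Σ_{j≠i} q_j = 0.
In a symmetric equilibrium every mine chooses the same q, so Σ_{j≠i} q_j = 2q. The condition becomes 66 − 22q = 0, giving q = 66/22 = 3.

3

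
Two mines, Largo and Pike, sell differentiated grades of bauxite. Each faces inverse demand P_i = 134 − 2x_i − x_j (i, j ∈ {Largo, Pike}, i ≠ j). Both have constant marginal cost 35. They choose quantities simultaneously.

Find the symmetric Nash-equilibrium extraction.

Mine Largo's profit: π = x_{Largo}(134 − 2x_{Largo} − x_{Pike}) − 35x_{Largo}.
∂π/∂x_{Largo} = 99 − 4x_{Largo} − x_{Pike} = 0 ⇒ x_{Largo} = 24.75 − 0.25x_{Pike}.
The game is symmetric, so in equilibrium x_{Pike} = x_{Largo}: the reaction function gives 1.25x_{Largo} = 24.75, hence x_{Largo} = 19.8.

19.8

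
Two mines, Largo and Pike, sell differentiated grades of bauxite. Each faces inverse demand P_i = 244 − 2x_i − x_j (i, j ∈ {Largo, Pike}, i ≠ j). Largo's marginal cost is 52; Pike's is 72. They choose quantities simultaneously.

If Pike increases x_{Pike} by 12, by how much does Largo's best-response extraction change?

-3

Mine Largo's profit: π = x_{Largo}(244 − 2x_{Largo} − x_{Pike}) − 52x_{Largo}.
∂π/∂x_{Largo} = 192 − 4x_{Largo} − x_{Pike} = 0 ⇒ x_{Largo} = 48 − 0.25x_{Pike}.
The reaction-function slope is −0.25, so a 12-unit rise in x_{Pike} moves x_{Largo} by −0.25 × 12 = −3. Largo's best response falls — the actions are strategic substitutes.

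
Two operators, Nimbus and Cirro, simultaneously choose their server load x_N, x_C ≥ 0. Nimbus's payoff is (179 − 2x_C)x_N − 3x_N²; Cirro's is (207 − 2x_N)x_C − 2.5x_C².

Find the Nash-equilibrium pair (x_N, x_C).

18.5, 34

Expanding Nimbus's payoff: 179x_N − 2x_Cx_N − 3x_N².
∂π/∂x_N = 179 − 2x_C − 6x_N = 0, so x_N = 179/6 − (1/3)x_C.
Likewise for Cirro: x_C = 41.4 − 0.4x_N.
Substituting the second reaction function into the first: x_N = 179/6 − (1/3)(41.4 − 0.4x_N), which gives (13/15)x_N = 481/30 ⇒ x_N = 18.5.
Then x_C = 41.4 − 0.4·18.5 = 34.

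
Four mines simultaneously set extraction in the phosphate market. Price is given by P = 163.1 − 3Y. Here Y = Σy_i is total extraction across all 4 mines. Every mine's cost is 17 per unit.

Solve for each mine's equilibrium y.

A representative mine's profit is π_i = y_i(163.1 − 3Y) − 17y_i, with Y = y_i + Σ_{j≠i} y_j.
First-order condition: 146.1 − 6y_i − 3Σ_{j≠i} y_j = 0.
With identical mines, set every y_j = y: then 146.1 − 6y − 9y = 0, i.e. y = 146.1/15 = 9.74.

9.74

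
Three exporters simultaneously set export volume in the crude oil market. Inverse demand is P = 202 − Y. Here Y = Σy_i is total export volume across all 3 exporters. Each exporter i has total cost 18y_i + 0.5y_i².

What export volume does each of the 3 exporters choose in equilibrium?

36.8

A representative exporter's profit is π_i = y_i(202 − Y) − 18y_i − 0.5y_i², with Y = y_i + Σ_{j≠i} y_j.
First-order condition: 184 − 3y_i − Σ_{j≠i} y_j = 0.
Imposing symmetry (y_j = y for all j) turns Σ_{j≠i} y_j into 2y, so 184 = 5y and y = 36.8.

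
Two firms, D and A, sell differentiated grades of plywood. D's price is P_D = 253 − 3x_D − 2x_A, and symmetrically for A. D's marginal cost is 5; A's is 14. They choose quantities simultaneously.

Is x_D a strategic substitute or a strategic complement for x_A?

Firm D's profit: π = x_D(253 − 3x_D − 2x_A) − 5x_D.
∂π/∂x_D = 248 − 6x_D − 2x_A = 0 ⇒ x_D = 124/3 − (1/3)x_A.
The best-response slope dx_D/dx_A = −1/3 < 0: the reaction function is downward-sloping, so the choices are strategic substitutes.

strategic substitutes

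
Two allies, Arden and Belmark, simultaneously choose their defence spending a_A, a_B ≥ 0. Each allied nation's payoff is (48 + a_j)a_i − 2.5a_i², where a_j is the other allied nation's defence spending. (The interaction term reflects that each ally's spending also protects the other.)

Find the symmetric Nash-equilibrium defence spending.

12

Arden's payoff is (48 + a_B)a_A − 2.5a_A².
∂π/∂a_A = 48 + a_B − 5a_A = 0, so a_A = 9.6 + 0.2a_B.
Setting a_A = a_B in the reaction function: a_A = 9.6 + 0.2a_A, so a_A = 9.6 / 0.8 = 12.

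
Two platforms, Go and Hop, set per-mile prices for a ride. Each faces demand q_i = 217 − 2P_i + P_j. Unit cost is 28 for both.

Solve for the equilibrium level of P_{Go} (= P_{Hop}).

91

Go's profit: π = (P_{Go} − 28)(217 − 2P_{Go} + P_{Hop}).
∂π/∂P_{Go} = 273 − 4P_{Go} + P_{Hop} = 0 ⇒ P_{Go} = 68.25 + 0.25P_{Hop}.
Setting P_{Go} = P_{Hop} in the reaction function: P_{Go} = 68.25 + 0.25P_{Go}, so P_{Go} = 68.25 / 0.75 = 91.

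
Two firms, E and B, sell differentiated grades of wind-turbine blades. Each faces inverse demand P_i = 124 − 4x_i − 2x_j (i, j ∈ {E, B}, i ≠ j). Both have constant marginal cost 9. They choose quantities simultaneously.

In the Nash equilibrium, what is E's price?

55

Firm E's profit: π = x_E(124 − 4x_E − 2x_B) − 9x_E.
∂π/∂x_E = 115 − 8x_E − 2x_B = 0 ⇒ x_E = 14.375 − 0.25x_B.
By symmetry x_B = x_E; substituting into the reaction function, 1.25x_E = 14.375 and x_E = 11.5.
P_E = 124 − 4·11.5 − 2·11.5 = 55.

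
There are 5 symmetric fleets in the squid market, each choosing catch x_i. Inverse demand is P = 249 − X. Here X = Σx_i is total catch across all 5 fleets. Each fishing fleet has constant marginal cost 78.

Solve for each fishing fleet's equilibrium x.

28.5

A representative fishing fleet's profit is π_i = x_i(249 − X) − 78x_i, with X = x_i + Σ_{j≠i} x_j.
First-order condition: 171 − 2x_i − Σ_{j≠i} x_j = 0.
With identical fishing fleets, set every x_j = x: then 171 − 2x − 4x = 0, i.e. x = 171/6 = 28.5.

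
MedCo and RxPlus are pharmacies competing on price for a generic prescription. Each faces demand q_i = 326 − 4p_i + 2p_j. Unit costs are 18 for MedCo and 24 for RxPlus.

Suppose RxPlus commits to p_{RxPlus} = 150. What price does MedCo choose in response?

87.25

MedCo's profit: π = (p_{MedCo} − 18)(326 − 4p_{MedCo} + 2p_{RxPlus}).
∂π/∂p_{MedCo} = 398 − 8p_{MedCo} + 2p_{RxPlus} = 0 ⇒ p_{MedCo} = 49.75 + 0.25p_{RxPlus}.
At p_{RxPlus} = 150: p_{MedCo} = 49.75 + 0.25·150 = 87.25.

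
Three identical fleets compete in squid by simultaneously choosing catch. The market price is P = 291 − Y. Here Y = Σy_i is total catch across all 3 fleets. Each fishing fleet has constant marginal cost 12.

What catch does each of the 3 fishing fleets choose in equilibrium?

69.75

A representative fishing fleet's profit is π_i = y_i(291 − Y) − 12y_i, with Y = y_i + Σ_{j≠i} y_j.
First-order condition: 279 − 2y_i − Σ_{j≠i} y_j = 0.
In a symmetric equilibrium every fishing fleet chooses the same y, so Σ_{j≠i} y_j = 2y. The condition becomes 279 − 4y = 0, giving y = 279/4 = 69.75.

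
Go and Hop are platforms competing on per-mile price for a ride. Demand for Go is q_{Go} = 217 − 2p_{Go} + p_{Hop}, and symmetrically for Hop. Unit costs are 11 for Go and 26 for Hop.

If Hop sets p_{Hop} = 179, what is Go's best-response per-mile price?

Go's profit: π = (p_{Go} − 11)(217 − 2p_{Go} + p_{Hop}).
∂π/∂p_{Go} = 239 − 4p_{Go} + p_{Hop} = 0 ⇒ p_{Go} = 59.75 + 0.25p_{Hop}.
At p_{Hop} = 179: p_{Go} = 59.75 + 0.25·179 = 104.5.

104.5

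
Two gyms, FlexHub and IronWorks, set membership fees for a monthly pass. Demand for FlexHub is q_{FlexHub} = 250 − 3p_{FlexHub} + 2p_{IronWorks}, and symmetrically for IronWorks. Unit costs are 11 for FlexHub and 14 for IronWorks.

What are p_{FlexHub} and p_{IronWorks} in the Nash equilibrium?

71.3125, 72.4375

FlexHub's profit: π = (p_{FlexHub} − 11)(250 − 3p_{FlexHub} + 2p_{IronWorks}).
∂π/∂p_{FlexHub} = 283 − 6p_{FlexHub} + 2p_{IronWorks} = 0 ⇒ p_{FlexHub} = 283/6 + (1/3)p_{IronWorks}.
Similarly p_{IronWorks} = 146/3 + (1/3)p_{FlexHub}.
Substituting the second reaction function into the first: p_{FlexHub} = 283/6 + (1/3)(146/3 + (1/3)p_{FlexHub}), which gives (8/9)p_{FlexHub} = 1141/18 ⇒ p_{FlexHub} = 71.3125.
Then p_{IronWorks} = 146/3 + (1/3)·71.3125 = 72.4375.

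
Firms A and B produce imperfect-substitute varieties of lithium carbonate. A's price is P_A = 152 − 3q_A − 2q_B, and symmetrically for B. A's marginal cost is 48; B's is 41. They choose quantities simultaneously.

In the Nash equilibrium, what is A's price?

Firm A's profit: π = q_A(152 − 3q_A − 2q_B) − 48q_A.
∂π/∂q_A = 104 − 6q_A − 2q_B = 0 ⇒ q_A = 52/3 − (1/3)q_B.
Similarly q_B = 18.5 − (1/3)q_A.
Solving the two reaction functions simultaneously: (1 − (−1/3)(−1/3))q_A = 52/3 − (1/3)·18.5, so (8/9)q_A = 67/6 and q_A = 12.5625.
Then q_B = 18.5 − (1/3)·12.5625 = 14.3125.
P_A = 152 − 3·12.5625 − 2·14.3125 = 85.6875.

85.6875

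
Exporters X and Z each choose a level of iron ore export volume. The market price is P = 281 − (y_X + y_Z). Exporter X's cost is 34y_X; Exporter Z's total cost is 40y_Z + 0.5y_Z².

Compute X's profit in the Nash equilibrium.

10000

Exporter X's profit: π = y_X(281 − (y_X + y_Z)) − 34y_X.
∂π/∂y_X = 247 − 2y_X − y_Z = 0, so y_X = 123.5 − 0.5y_Z.
For Z: ∂π/∂y_Z = 241 − 3y_Z − y_X = 0 ⇒ y_Z = 241/3 − (1/3)y_X.
Plugging y_Z into X's best response: y_X = 123.5 − 0.5(241/3 − (1/3)y_X) ⇒ (5/6)y_X = 250/3, so y_X = 100.
Then y_Z = 241/3 − (1/3)·100 = 47.
Price P = 281 − 147 = 134.
X's profit: (134 − 34)·100 = 10000.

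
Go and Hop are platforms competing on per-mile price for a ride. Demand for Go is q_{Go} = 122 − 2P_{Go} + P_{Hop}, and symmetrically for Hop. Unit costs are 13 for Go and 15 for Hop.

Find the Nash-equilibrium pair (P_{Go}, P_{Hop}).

49.6, 50.4

Go's profit: π = (P_{Go} − 13)(122 − 2P_{Go} + P_{Hop}).
∂π/∂P_{Go} = 148 − 4P_{Go} + P_{Hop} = 0 ⇒ P_{Go} = 37 + 0.25P_{Hop}.
Similarly P_{Hop} = 38 + 0.25P_{Go}.
Solving the two reaction functions simultaneously: (1 − (0.25)(0.25))P_{Go} = 37 + 0.25·38, so 0.9375P_{Go} = 46.5 and P_{Go} = 49.6.
Then P_{Hop} = 38 + 0.25·49.6 = 50.4.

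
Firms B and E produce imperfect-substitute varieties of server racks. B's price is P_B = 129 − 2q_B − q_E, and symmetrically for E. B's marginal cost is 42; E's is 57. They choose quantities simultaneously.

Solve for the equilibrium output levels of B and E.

Firm B's profit: π = q_B(129 − 2q_B − q_E) − 42q_B.
∂π/∂q_B = 87 − 4q_B − q_E = 0 ⇒ q_B = 21.75 − 0.25q_E.
Similarly q_E = 18 − 0.25q_B.
Solving the two reaction functions simultaneously: (1 − (−0.25)(−0.25))q_B = 21.75 − 0.25·18, so 0.9375q_B = 17.25 and q_B = 18.4.
Then q_E = 18 − 0.25·18.4 = 13.4.

18.4, 13.4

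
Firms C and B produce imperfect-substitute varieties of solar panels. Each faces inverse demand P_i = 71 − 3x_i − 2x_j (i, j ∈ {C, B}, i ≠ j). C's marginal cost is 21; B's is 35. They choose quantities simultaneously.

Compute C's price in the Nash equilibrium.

Firm C's profit: π = x_C(71 − 3x_C − 2x_B) − 21x_C.
∂π/∂x_C = 50 − 6x_C − 2x_B = 0 ⇒ x_C = 25/3 − (1/3)x_B.
Similarly x_B = 6 − (1/3)x_C.
Solving the two reaction functions simultaneously: (1 − (−1/3)(−1/3))x_C = 25/3 − (1/3)·6, so (8/9)x_C = 19/3 and x_C = 7.125.
Then x_B = 6 − (1/3)·7.125 = 3.625.
P_C = 71 − 3·7.125 − 2·3.625 = 42.375.

42.375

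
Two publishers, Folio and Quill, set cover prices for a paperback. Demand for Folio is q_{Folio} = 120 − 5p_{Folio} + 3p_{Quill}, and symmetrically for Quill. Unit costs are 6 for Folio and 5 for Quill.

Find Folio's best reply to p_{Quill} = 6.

16.8

Folio's profit: π = (p_{Folio} − 6)(120 − 5p_{Folio} + 3p_{Quill}).
∂π/∂p_{Folio} = 150 − 10p_{Folio} + 3p_{Quill} = 0 ⇒ p_{Folio} = 15 + 0.3p_{Quill}.
At p_{Quill} = 6: p_{Folio} = 15 + 0.3·6 = 16.8.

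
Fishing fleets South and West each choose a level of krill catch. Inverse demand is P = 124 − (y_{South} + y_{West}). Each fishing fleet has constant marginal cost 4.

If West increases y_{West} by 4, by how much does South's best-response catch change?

-2

Fishing fleet South's profit: π = y_{South}(124 − (y_{South} + y_{West})) − 4y_{South}.
∂π/∂y_{South} = 120 − 2y_{South} − y_{West} = 0, so y_{South} = 60 − 0.5y_{West}.
The reaction-function slope is −0.5, so a 4-unit rise in y_{West} moves y_{South} by −0.5 × 4 = −2. South's best response falls — the actions are strategic substitutes.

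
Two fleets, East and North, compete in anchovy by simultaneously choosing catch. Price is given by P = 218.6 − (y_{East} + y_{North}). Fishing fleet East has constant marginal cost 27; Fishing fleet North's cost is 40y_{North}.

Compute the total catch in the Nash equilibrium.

123.4

Fishing fleet East's profit: π = y_{East}(218.6 − (y_{East} + y_{North})) − 27y_{East}.
∂π/∂y_{East} = 191.6 − 2y_{East} − y_{North} = 0, so y_{East} = 95.8 − 0.5y_{North}.
By the same steps for North: y_{North} = 89.3 − 0.5y_{East}.
Substituting the second reaction function into the first: y_{East} = 95.8 − 0.5(89.3 − 0.5y_{East}), which gives 0.75y_{East} = 51.15 ⇒ y_{East} = 68.2.
Then y_{North} = 89.3 − 0.5·68.2 = 55.2.
Total catch: 68.2 + 55.2 = 123.4.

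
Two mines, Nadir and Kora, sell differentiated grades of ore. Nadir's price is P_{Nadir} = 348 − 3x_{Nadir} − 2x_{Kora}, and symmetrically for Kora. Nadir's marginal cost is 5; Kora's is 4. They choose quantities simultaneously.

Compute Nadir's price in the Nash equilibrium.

133.4375

Mine Nadir's profit: π = x_{Nadir}(348 − 3x_{Nadir} − 2x_{Kora}) − 5x_{Nadir}.
∂π/∂x_{Nadir} = 343 − 6x_{Nadir} − 2x_{Kora} = 0 ⇒ x_{Nadir} = 343/6 − (1/3)x_{Kora}.
Similarly x_{Kora} = 172/3 − (1/3)x_{Nadir}.
Plugging x_{Kora} into Nadir's best response: x_{Nadir} = 343/6 − (1/3)(172/3 − (1/3)x_{Nadir}) ⇒ (8/9)x_{Nadir} = 685/18, so x_{Nadir} = 42.8125.
Then x_{Kora} = 172/3 − (1/3)·42.8125 = 43.0625.
P_{Nadir} = 348 − 3·42.8125 − 2·43.0625 = 133.4375.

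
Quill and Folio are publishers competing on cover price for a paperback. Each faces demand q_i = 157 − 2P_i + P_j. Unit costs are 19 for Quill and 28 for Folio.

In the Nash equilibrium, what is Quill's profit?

4455.68

Quill's profit: π = (P_{Quill} − 19)(157 − 2P_{Quill} + P_{Folio}).
∂π/∂P_{Quill} = 195 − 4P_{Quill} + P_{Folio} = 0 ⇒ P_{Quill} = 48.75 + 0.25P_{Folio}.
Similarly P_{Folio} = 53.25 + 0.25P_{Quill}.
Substituting the second reaction function into the first: P_{Quill} = 48.75 + 0.25(53.25 + 0.25P_{Quill}), which gives 0.9375P_{Quill} = 62.0625 ⇒ P_{Quill} = 66.2.
Then P_{Folio} = 53.25 + 0.25·66.2 = 69.8.
q_{Quill} = 157 − 2·66.2 + 69.8 = 94.4.
Profit = (66.2 − 19)·94.4 = 4455.68.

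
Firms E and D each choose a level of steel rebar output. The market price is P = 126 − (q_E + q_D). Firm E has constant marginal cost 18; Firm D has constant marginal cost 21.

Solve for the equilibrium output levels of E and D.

37, 34

Firm E's profit: π = q_E(126 − (q_E + q_D)) − 18q_E.
∂π/∂q_E = 108 − 2q_E − q_D = 0, so q_E = 54 − 0.5q_D.
By the same steps for D: q_D = 52.5 − 0.5q_E.
Solving the two reaction functions simultaneously: (1 − (−0.5)(−0.5))q_E = 54 − 0.5·52.5, so 0.75q_E = 27.75 and q_E = 37.
Then q_D = 52.5 − 0.5·37 = 34.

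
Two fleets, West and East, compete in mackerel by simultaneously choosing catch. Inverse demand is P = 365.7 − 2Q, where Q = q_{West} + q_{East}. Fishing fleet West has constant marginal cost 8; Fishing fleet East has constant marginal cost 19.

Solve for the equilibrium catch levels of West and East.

Fishing fleet West's profit: π = q_{West}(365.7 − 2(q_{West} + q_{East})) − 8q_{West}.
∂π/∂q_{West} = 357.7 − 4q_{West} − 2q_{East} = 0, so q_{West} = 89.425 − 0.5q_{East}.
By the same steps for East: q_{East} = 86.675 − 0.5q_{West}.
Solving the two reaction functions simultaneously: (1 − (−0.5)(−0.5))q_{West} = 89.425 − 0.5·86.675, so 0.75q_{West} = 46.0875 and q_{West} = 61.45.
Then q_{East} = 86.675 − 0.5·61.45 = 55.95.

61.45, 55.95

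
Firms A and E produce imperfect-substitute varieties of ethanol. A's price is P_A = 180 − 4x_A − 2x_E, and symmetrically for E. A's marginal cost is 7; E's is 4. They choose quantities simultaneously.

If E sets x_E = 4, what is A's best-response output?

Firm A's profit: π = x_A(180 − 4x_A − 2x_E) − 7x_A.
∂π/∂x_A = 173 − 8x_A − 2x_E = 0 ⇒ x_A = 21.625 − 0.25x_E.
At x_E = 4: x_A = 21.625 − 0.25·4 = 20.625.

20.625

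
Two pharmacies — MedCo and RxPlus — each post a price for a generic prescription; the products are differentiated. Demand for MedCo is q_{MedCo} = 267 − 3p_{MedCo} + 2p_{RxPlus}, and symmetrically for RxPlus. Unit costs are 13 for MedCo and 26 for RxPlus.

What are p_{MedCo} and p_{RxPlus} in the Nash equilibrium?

MedCo's profit: π = (p_{MedCo} − 13)(267 − 3p_{MedCo} + 2p_{RxPlus}).
∂π/∂p_{MedCo} = 306 − 6p_{MedCo} + 2p_{RxPlus} = 0 ⇒ p_{MedCo} = 51 + (1/3)p_{RxPlus}.
Similarly p_{RxPlus} = 57.5 + (1/3)p_{MedCo}.
Substituting the second reaction function into the first: p_{MedCo} = 51 + (1/3)(57.5 + (1/3)p_{MedCo}), which gives (8/9)p_{MedCo} = 421/6 ⇒ p_{MedCo} = 78.9375.
Then p_{RxPlus} = 57.5 + (1/3)·78.9375 = 83.8125.

78.9375, 83.8125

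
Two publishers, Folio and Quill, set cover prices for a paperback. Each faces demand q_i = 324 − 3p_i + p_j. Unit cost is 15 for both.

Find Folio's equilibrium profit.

10372.32

Folio's profit: π = (p_{Folio} − 15)(324 − 3p_{Folio} + p_{Quill}).
∂π/∂p_{Folio} = 369 − 6p_{Folio} + p_{Quill} = 0 ⇒ p_{Folio} = 61.5 + (1/6)p_{Quill}.
The game is symmetric, so in equilibrium p_{Quill} = p_{Folio}: the reaction function gives (5/6)p_{Folio} = 61.5, hence p_{Folio} = 73.8.
q_{Folio} = 324 − 3·73.8 + 73.8 = 176.4.
Profit = (73.8 − 15)·176.4 = 10372.32.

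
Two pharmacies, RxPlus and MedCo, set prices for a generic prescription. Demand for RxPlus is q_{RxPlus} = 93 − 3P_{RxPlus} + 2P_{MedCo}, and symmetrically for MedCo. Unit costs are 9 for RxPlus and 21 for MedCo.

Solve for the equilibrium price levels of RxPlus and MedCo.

RxPlus's profit: π = (P_{RxPlus} − 9)(93 − 3P_{RxPlus} + 2P_{MedCo}).
∂π/∂P_{RxPlus} = 120 − 6P_{RxPlus} + 2P_{MedCo} = 0 ⇒ P_{RxPlus} = 20 + (1/3)P_{MedCo}.
Similarly P_{MedCo} = 26 + (1/3)P_{RxPlus}.
Plugging P_{MedCo} into RxPlus's best response: P_{RxPlus} = 20 + (1/3)(26 + (1/3)P_{RxPlus}) ⇒ (8/9)P_{RxPlus} = 86/3, so P_{RxPlus} = 32.25.
Then P_{MedCo} = 26 + (1/3)·32.25 = 36.75.

32.25, 36.75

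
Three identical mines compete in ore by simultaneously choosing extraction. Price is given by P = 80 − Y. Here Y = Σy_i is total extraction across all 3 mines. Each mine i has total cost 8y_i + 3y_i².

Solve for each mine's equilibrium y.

A representative mine's profit is π_i = y_i(80 − Y) − 8y_i − 3y_i², with Y = y_i + Σ_{j≠i} y_j.
First-order condition: 72 − 8y_i − Σ_{j≠i} y_j = 0.
In a symmetric equilibrium every mine chooses the same y, so Σ_{j≠i} y_j = 2y. The condition becomes 72 − 10y = 0, giving y = 72/10 = 7.2.

7.2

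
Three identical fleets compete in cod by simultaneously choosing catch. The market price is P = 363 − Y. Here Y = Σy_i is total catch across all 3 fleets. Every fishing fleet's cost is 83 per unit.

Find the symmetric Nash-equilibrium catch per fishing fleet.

A representative fishing fleet's profit is π_i = y_i(363 − Y) − 83y_i, with Y = y_i + Σ_{j≠i} y_j.
First-order condition: 280 − 2y_i − Σ_{j≠i} y_j = 0.
Imposing symmetry (y_j = y for all j) turns Σ_{j≠i} y_j into 2y, so 280 = 4y and y = 70.

70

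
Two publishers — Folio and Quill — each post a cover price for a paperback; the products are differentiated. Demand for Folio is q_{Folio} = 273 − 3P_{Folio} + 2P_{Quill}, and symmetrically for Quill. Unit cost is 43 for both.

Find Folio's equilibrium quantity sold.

Folio's profit: π = (P_{Folio} − 43)(273 − 3P_{Folio} + 2P_{Quill}).
∂π/∂P_{Folio} = 402 − 6P_{Folio} + 2P_{Quill} = 0 ⇒ P_{Folio} = 67 + (1/3)P_{Quill}.
The game is symmetric, so in equilibrium P_{Quill} = P_{Folio}: the reaction function gives (2/3)P_{Folio} = 67, hence P_{Folio} = 100.5.
q_{Folio} = 273 − 3·100.5 + 2·100.5 = 172.5.

172.5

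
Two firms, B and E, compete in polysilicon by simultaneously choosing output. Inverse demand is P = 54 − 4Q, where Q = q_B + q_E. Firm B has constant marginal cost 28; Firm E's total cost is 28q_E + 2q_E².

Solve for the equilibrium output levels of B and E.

Firm B's profit: π = q_B(54 − 4(q_B + q_E)) − 28q_B.
∂π/∂q_B = 26 − 8q_B − 4q_E = 0, so q_B = 3.25 − 0.5q_E.
For E: ∂π/∂q_E = 26 − 12q_E − 4q_B = 0 ⇒ q_E = 13/6 − (1/3)q_B.
Plugging q_E into B's best response: q_B = 3.25 − 0.5(13/6 − (1/3)q_B) ⇒ (5/6)q_B = 13/6, so q_B = 2.6.
Then q_E = 13/6 − (1/3)·2.6 = 1.3.

2.6, 1.3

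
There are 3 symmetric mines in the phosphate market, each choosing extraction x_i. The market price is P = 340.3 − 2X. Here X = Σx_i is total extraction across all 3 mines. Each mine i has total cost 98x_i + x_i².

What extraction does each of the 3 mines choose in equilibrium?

24.23

A representative mine's profit is π_i = x_i(340.3 − 2X) − 98x_i − x_i², with X = x_i + Σ_{j≠i} x_j.
First-order condition: 242.3 − 6x_i − 2Σ_{j≠i} x_j = 0.
Imposing symmetry (x_j = x for all j) turns Σ_{j≠i} x_j into 2x, so 242.3 = 10x and x = 24.23.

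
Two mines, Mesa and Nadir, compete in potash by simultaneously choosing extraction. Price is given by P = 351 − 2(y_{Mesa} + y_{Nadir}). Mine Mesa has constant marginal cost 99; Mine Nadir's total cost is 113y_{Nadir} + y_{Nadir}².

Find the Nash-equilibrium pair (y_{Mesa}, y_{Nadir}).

Mine Mesa's profit: π = y_{Mesa}(351 − 2(y_{Mesa} + y_{Nadir})) − 99y_{Mesa}.
∂π/∂y_{Mesa} = 252 − 4y_{Mesa} − 2y_{Nadir} = 0, so y_{Mesa} = 63 − 0.5y_{Nadir}.
For Nadir: ∂π/∂y_{Nadir} = 238 − 6y_{Nadir} − 2y_{Mesa} = 0 ⇒ y_{Nadir} = 119/3 − (1/3)y_{Mesa}.
Plugging y_{Nadir} into Mesa's best response: y_{Mesa} = 63 − 0.5(119/3 − (1/3)y_{Mesa}) ⇒ (5/6)y_{Mesa} = 259/6, so y_{Mesa} = 51.8.
Then y_{Nadir} = 119/3 − (1/3)·51.8 = 22.4.

51.8, 22.4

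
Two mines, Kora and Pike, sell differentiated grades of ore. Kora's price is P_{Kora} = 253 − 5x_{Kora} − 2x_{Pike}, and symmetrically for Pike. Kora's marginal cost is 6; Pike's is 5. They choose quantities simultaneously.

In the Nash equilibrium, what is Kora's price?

108.8125

Mine Kora's profit: π = x_{Kora}(253 − 5x_{Kora} − 2x_{Pike}) − 6x_{Kora}.
∂π/∂x_{Kora} = 247 − 10x_{Kora} − 2x_{Pike} = 0 ⇒ x_{Kora} = 24.7 − 0.2x_{Pike}.
Similarly x_{Pike} = 24.8 − 0.2x_{Kora}.
Solving the two reaction functions simultaneously: (1 − (−0.2)(−0.2))x_{Kora} = 24.7 − 0.2·24.8, so 0.96x_{Kora} = 19.74 and x_{Kora} = 20.5625.
Then x_{Pike} = 24.8 − 0.2·20.5625 = 20.6875.
P_{Kora} = 253 − 5·20.5625 − 2·20.6875 = 108.8125.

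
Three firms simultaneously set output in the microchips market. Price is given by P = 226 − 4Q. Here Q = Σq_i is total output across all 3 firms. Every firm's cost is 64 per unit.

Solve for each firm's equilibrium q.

10.125

A representative firm's profit is π_i = q_i(226 − 4Q) − 64q_i, with Q = q_i + Σ_{j≠i} q_j.
First-order condition: 162 − 8q_i − 4Σ_{j≠i} q_j = 0.
With identical firms, set every q_j = q: then 162 − 8q − 8q = 0, i.e. q = 162/16 = 10.125.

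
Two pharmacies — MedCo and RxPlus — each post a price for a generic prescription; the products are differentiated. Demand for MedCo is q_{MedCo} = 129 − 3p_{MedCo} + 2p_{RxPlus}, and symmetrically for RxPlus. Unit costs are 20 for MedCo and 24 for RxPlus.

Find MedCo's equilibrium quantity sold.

MedCo's profit: π = (p_{MedCo} − 20)(129 − 3p_{MedCo} + 2p_{RxPlus}).
∂π/∂p_{MedCo} = 189 − 6p_{MedCo} + 2p_{RxPlus} = 0 ⇒ p_{MedCo} = 31.5 + (1/3)p_{RxPlus}.
Similarly p_{RxPlus} = 33.5 + (1/3)p_{MedCo}.
Solving the two reaction functions simultaneously: (1 − (1/3)(1/3))p_{MedCo} = 31.5 + (1/3)·33.5, so (8/9)p_{MedCo} = 128/3 and p_{MedCo} = 48.
Then p_{RxPlus} = 33.5 + (1/3)·48 = 49.5.
q_{MedCo} = 129 − 3·48 + 2·49.5 = 84.

84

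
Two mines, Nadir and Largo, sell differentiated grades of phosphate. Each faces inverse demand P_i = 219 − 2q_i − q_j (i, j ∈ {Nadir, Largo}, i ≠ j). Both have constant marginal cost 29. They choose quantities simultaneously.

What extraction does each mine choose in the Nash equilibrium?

38

Mine Nadir's profit: π = q_{Nadir}(219 − 2q_{Nadir} − q_{Largo}) − 29q_{Nadir}.
∂π/∂q_{Nadir} = 190 − 4q_{Nadir} − q_{Largo} = 0 ⇒ q_{Nadir} = 47.5 − 0.25q_{Largo}.
Setting q_{Nadir} = q_{Largo} in the reaction function: q_{Nadir} = 47.5 − 0.25q_{Nadir}, so q_{Nadir} = 47.5 / 1.25 = 38.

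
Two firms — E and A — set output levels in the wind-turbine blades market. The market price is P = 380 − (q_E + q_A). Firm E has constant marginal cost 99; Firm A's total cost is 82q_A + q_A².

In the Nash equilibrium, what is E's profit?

13924

Firm E's profit: π = q_E(380 − (q_E + q_A)) − 99q_E.
∂π/∂q_E = 281 − 2q_E − q_A = 0, so q_E = 140.5 − 0.5q_A.
For A: ∂π/∂q_A = 298 − 4q_A − q_E = 0 ⇒ q_A = 74.5 − 0.25q_E.
Substituting the second reaction function into the first: q_E = 140.5 − 0.5(74.5 − 0.25q_E), which gives 0.875q_E = 103.25 ⇒ q_E = 118.
Then q_A = 74.5 − 0.25·118 = 45.
Price P = 380 − 163 = 217.
E's profit: (217 − 99)·118 = 13924.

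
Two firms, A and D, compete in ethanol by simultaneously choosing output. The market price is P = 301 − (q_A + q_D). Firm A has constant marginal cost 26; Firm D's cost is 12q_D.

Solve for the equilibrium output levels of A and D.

Firm A's profit: π = q_A(301 − (q_A + q_D)) − 26q_A.
∂π/∂q_A = 275 − 2q_A − q_D = 0, so q_A = 137.5 − 0.5q_D.
By the same steps for D: q_D = 144.5 − 0.5q_A.
Substituting the second reaction function into the first: q_A = 137.5 − 0.5(144.5 − 0.5q_A), which gives 0.75q_A = 65.25 ⇒ q_A = 87.
Then q_D = 144.5 − 0.5·87 = 101.

87, 101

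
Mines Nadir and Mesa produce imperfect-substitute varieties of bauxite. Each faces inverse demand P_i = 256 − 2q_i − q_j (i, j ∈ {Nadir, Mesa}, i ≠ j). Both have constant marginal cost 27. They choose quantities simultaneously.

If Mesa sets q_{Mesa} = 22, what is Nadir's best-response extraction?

51.75

Mine Nadir's profit: π = q_{Nadir}(256 − 2q_{Nadir} − q_{Mesa}) − 27q_{Nadir}.
∂π/∂q_{Nadir} = 229 − 4q_{Nadir} − q_{Mesa} = 0 ⇒ q_{Nadir} = 57.25 − 0.25q_{Mesa}.
At q_{Mesa} = 22: q_{Nadir} = 57.25 − 0.25·22 = 51.75.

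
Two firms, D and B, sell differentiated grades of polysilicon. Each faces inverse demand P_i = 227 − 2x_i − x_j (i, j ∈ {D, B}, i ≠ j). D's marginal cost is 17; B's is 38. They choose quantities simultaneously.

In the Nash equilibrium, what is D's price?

Firm D's profit: π = x_D(227 − 2x_D − x_B) − 17x_D.
∂π/∂x_D = 210 − 4x_D − x_B = 0 ⇒ x_D = 52.5 − 0.25x_B.
Similarly x_B = 47.25 − 0.25x_D.
Solving the two reaction functions simultaneously: (1 − (−0.25)(−0.25))x_D = 52.5 − 0.25·47.25, so 0.9375x_D = 40.6875 and x_D = 43.4.
Then x_B = 47.25 − 0.25·43.4 = 36.4.
P_D = 227 − 2·43.4 − 36.4 = 103.8.

103.8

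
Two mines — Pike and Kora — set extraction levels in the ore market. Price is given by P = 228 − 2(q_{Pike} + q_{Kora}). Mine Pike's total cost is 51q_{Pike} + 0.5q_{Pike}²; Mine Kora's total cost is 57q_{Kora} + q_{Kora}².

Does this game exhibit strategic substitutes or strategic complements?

Mine Pike's profit: π = q_{Pike}(228 − 2(q_{Pike} + q_{Kora})) − 51q_{Pike} − 0.5q_{Pike}².
∂π/∂q_{Pike} = 177 − 5q_{Pike} − 2q_{Kora} = 0, so q_{Pike} = 35.4 − 0.4q_{Kora}.
The best-response slope dq_{Pike}/dq_{Kora} = −0.4 < 0: the reaction function is downward-sloping, so the choices are strategic substitutes.

strategic substitutes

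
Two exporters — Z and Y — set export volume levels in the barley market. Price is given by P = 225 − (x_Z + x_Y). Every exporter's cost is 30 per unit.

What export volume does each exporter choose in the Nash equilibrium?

Exporter Z's profit: π = x_Z(225 − (x_Z + x_Y)) − 30x_Z.
∂π/∂x_Z = 195 − 2x_Z − x_Y = 0, so x_Z = 97.5 − 0.5x_Y.
By symmetry x_Y = x_Z; substituting into the reaction function, 1.5x_Z = 97.5 and x_Z = 65.

65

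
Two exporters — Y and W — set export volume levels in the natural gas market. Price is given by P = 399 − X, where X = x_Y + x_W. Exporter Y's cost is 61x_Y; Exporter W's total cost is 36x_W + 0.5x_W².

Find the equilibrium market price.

191.2

Exporter Y's profit: π = x_Y(399 − (x_Y + x_W)) − 61x_Y.
∂π/∂x_Y = 338 − 2x_Y − x_W = 0, so x_Y = 169 − 0.5x_W.
For W: ∂π/∂x_W = 363 − 3x_W − x_Y = 0 ⇒ x_W = 121 − (1/3)x_Y.
Plugging x_W into Y's best response: x_Y = 169 − 0.5(121 − (1/3)x_Y) ⇒ (5/6)x_Y = 108.5, so x_Y = 130.2.
Then x_W = 121 − (1/3)·130.2 = 77.6.
Equilibrium price: P = 399 − 207.8 = 191.2.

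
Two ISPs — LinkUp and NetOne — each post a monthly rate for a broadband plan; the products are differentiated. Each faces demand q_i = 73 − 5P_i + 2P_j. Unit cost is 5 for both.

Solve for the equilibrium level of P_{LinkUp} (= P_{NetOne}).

12.25

LinkUp's profit: π = (P_{LinkUp} − 5)(73 − 5P_{LinkUp} + 2P_{NetOne}).
∂π/∂P_{LinkUp} = 98 − 10P_{LinkUp} + 2P_{NetOne} = 0 ⇒ P_{LinkUp} = 9.8 + 0.2P_{NetOne}.
The game is symmetric, so in equilibrium P_{NetOne} = P_{LinkUp}: the reaction function gives 0.8P_{LinkUp} = 9.8, hence P_{LinkUp} = 12.25.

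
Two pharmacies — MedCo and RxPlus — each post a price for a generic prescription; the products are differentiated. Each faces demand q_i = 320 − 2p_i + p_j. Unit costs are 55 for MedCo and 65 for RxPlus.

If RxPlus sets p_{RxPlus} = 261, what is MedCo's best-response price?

MedCo's profit: π = (p_{MedCo} − 55)(320 − 2p_{MedCo} + p_{RxPlus}).
∂π/∂p_{MedCo} = 430 − 4p_{MedCo} + p_{RxPlus} = 0 ⇒ p_{MedCo} = 107.5 + 0.25p_{RxPlus}.
At p_{RxPlus} = 261: p_{MedCo} = 107.5 + 0.25·261 = 172.75.

172.75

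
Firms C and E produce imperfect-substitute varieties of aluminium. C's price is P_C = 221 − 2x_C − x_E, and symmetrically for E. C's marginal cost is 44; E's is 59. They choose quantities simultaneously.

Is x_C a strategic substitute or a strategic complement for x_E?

strategic substitutes

Firm C's profit: π = x_C(221 − 2x_C − x_E) − 44x_C.
∂π/∂x_C = 177 − 4x_C − x_E = 0 ⇒ x_C = 44.25 − 0.25x_E.
The best-response slope dx_C/dx_E = −0.25 < 0: the reaction function is downward-sloping, so the choices are strategic substitutes.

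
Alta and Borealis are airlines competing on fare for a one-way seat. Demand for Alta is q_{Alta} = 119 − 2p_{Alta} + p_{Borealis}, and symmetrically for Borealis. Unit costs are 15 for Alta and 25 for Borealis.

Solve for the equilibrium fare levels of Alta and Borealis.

51, 55

Alta's profit: π = (p_{Alta} − 15)(119 − 2p_{Alta} + p_{Borealis}).
∂π/∂p_{Alta} = 149 − 4p_{Alta} + p_{Borealis} = 0 ⇒ p_{Alta} = 37.25 + 0.25p_{Borealis}.
Similarly p_{Borealis} = 42.25 + 0.25p_{Alta}.
Solving the two reaction functions simultaneously: (1 − (0.25)(0.25))p_{Alta} = 37.25 + 0.25·42.25, so 0.9375p_{Alta} = 47.8125 and p_{Alta} = 51.
Then p_{Borealis} = 42.25 + 0.25·51 = 55.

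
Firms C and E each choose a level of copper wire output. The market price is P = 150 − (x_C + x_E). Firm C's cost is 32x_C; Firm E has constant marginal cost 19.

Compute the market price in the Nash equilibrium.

Firm C's profit: π = x_C(150 − (x_C + x_E)) − 32x_C.
∂π/∂x_C = 118 − 2x_C − x_E = 0, so x_C = 59 − 0.5x_E.
By the same steps for E: x_E = 65.5 − 0.5x_C.
Solving the two reaction functions simultaneously: (1 − (−0.5)(−0.5))x_C = 59 − 0.5·65.5, so 0.75x_C = 26.25 and x_C = 35.
Then x_E = 65.5 − 0.5·35 = 48.
Equilibrium price: P = 150 − 83 = 67.

67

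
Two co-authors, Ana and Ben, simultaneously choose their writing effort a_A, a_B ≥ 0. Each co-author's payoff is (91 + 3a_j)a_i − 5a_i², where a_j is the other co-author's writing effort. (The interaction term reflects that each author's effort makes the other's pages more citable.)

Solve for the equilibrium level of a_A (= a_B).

13

Ana's payoff is (91 + 3a_B)a_A − 5a_A².
∂π/∂a_A = 91 + 3a_B − 10a_A = 0, so a_A = 9.1 + 0.3a_B.
Setting a_A = a_B in the reaction function: a_A = 9.1 + 0.3a_A, so a_A = 9.1 / 0.7 = 13.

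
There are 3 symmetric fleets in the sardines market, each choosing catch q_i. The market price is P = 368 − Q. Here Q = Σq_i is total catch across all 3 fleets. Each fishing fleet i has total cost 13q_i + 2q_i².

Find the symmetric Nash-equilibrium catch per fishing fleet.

44.375

A representative fishing fleet's profit is π_i = q_i(368 − Q) − 13q_i − 2q_i², with Q = q_i + Σ_{j≠i} q_j.
First-order condition: 355 − 6q_i − Σ_{j≠i} q_j = 0.
Imposing symmetry (q_j = q for all j) turns Σ_{j≠i} q_j into 2q, so 355 = 8q and q = 44.375.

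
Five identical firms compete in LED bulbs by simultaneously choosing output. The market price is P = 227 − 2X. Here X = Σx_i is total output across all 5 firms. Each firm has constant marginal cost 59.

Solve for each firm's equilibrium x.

14

A representative firm's profit is π_i = x_i(227 − 2X) − 59x_i, with X = x_i + Σ_{j≠i} x_j.
First-order condition: 168 − 4x_i − 2Σ_{j≠i} x_j = 0.
Imposing symmetry (x_j = x for all j) turns Σ_{j≠i} x_j into 4x, so 168 = 12x and x = 14.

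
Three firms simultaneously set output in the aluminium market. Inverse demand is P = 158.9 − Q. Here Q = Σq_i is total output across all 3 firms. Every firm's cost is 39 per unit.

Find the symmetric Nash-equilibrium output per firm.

A representative firm's profit is π_i = q_i(158.9 − Q) − 39q_i, with Q = q_i + Σ_{j≠i} q_j.
First-order condition: 119.9 − 2q_i − Σ_{j≠i} q_j = 0.
In a symmetric equilibrium every firm chooses the same q, so Σ_{j≠i} q_j = 2q. The condition becomes 119.9 − 4q = 0, giving q = 119.9/4 = 29.975.

29.975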